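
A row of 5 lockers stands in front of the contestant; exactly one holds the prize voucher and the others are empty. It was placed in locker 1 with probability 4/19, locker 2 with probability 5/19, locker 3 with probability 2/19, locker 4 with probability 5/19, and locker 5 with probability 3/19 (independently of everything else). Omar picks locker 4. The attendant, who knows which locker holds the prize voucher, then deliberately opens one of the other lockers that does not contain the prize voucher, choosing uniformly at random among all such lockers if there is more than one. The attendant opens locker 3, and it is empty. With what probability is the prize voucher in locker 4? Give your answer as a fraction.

Condition on the true location of the prize voucher.
If it is in locker 1 (prior 4/19): the attendant has 3 equally likely choices, so probability 1/3; weight (4/19)·(1/3) = 4/57.
If it is in locker 2 (prior 5/19): the attendant has 3 equally likely choices, so probability 1/3; weight (5/19)·(1/3) = 5/57.
If it is in locker 3 (prior 2/19): the attendant opened locker 3, so this case is ruled out; weight (2/19)·0 = 0.
If it is in locker 4 (prior 5/19): the attendant has 4 equally likely choices, so probability 1/4; weight (5/19)·(1/4) = 5/76.
If it is in locker 5 (prior 3/19): the attendant has 3 equally likely choices, so probability 1/3; weight (3/19)·(1/3) = 1/19.
The weights sum to 21/76.
So P(the prize voucher in locker 4 | the attendant opened locker 3) = (5/76) / (21/76) = 5/21.

5/21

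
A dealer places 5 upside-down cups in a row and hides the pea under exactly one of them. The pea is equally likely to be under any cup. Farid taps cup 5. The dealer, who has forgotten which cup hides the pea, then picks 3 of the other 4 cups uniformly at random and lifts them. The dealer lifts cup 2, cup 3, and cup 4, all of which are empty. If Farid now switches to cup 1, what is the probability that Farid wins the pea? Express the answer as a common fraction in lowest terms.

Because the dealer chose which cups to lift without knowing where the pea is, the choice is independent of the prize location. Learning that none of the 3 opened cups holds the pea simply rules out those 3 locations and leaves the remaining 2 cups still equally likely by symmetry.
So P(the pea under cup 1) = 1/2.

1/2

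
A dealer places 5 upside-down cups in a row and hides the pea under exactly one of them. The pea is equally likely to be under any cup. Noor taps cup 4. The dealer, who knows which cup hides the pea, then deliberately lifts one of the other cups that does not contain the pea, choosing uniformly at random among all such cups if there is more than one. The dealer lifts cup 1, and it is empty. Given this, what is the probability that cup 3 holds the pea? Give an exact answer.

4/15

Apply Bayes' rule, conditioning on where the pea actually is.
If it is under cup 1 (prior 1/5): the dealer opened cup 1, so this case is ruled out; weight (1/5)·0 = 0.
If it is under any of cups 2, 3, and 5 (prior 1/5 each): the dealer has 3 equally likely choices, so probability 1/3; weight (1/5)·(1/3) = 1/15 each.
If it is under cup 4 (prior 1/5): the dealer has 4 equally likely choices, so probability 1/4; weight (1/5)·(1/4) = 1/20.
The weights sum to 1/4.
So P(the pea under cup 3 | the dealer opened cup 1) = (1/15) / (1/4) = 4/15.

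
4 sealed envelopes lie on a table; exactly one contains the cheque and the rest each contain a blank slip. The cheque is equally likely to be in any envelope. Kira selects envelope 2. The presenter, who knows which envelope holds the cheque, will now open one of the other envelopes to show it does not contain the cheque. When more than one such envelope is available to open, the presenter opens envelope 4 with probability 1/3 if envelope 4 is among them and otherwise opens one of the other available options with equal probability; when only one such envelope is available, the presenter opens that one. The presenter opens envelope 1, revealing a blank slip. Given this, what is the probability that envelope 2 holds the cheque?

2/9

Condition on the true location of the cheque.
If it is in envelope 1 (prior 1/4): the presenter opened envelope 1, so this case is ruled out; weight (1/4)·0 = 0.
If it is in envelope 2 (prior 1/4): envelope 4 is available but not opened; envelope 1 gets probability (1 − 1/3)/2 = 1/3; weight (1/4)·(1/3) = 1/12.
If it is in envelope 3 (prior 1/4): envelope 4 is available but not opened, probability 2/3; weight (1/4)·(2/3) = 1/6.
If it is in envelope 4 (prior 1/4): envelope 4 holds the prize so is unavailable; the presenter chooses uniformly among the 2 others, probability 1/2; weight (1/4)·(1/2) = 1/8.
The weights sum to 3/8.
So P(the cheque in envelope 2 | the presenter opened envelope 1) = (1/12) / (3/8) = 2/9.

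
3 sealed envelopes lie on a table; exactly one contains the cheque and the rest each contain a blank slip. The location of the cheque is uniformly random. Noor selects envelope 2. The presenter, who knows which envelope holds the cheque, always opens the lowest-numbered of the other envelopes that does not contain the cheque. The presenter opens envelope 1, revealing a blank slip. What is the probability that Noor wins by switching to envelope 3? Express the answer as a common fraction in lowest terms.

1/2

Consider each possible location of the cheque in turn.
If it is in envelope 1 (prior 1/3): the presenter opened envelope 1, so this case is ruled out; weight (1/3)·0 = 0.
If it is in either of envelopes 2 and 3 (prior 1/3 each): envelope 1 is the lowest-numbered option available, probability 1; weight (1/3)·1 = 1/3 each.
The weights sum to 2/3.
So P(the cheque in envelope 3 | the presenter opened envelope 1) = (1/3) / (2/3) = 1/2.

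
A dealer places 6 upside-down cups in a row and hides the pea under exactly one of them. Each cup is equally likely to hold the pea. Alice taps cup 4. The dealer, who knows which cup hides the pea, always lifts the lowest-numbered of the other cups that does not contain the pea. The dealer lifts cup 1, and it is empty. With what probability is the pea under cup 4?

1/5

Consider each possible location of the pea in turn.
If it is under cup 1 (prior 1/6): the dealer opened cup 1, so this case is ruled out; weight (1/6)·0 = 0.
If it is under any of cups 2, 3, 4, 5, and 6 (prior 1/6 each): cup 1 is the lowest-numbered option available, probability 1; weight (1/6)·1 = 1/6 each.
The weights sum to 5/6.
So P(the pea under cup 4 | the dealer opened cup 1) = (1/6) / (5/6) = 1/5.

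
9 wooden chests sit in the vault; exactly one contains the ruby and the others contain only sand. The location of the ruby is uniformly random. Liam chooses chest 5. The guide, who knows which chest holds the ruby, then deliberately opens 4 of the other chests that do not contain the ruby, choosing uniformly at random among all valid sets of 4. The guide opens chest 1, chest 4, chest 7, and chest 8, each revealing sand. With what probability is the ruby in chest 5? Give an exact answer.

Condition on the true location of the ruby.
If it is in any of chests 1, 4, 7, and 8 (prior 1/9 each): that chest was opened and seen not to hold the prize — ruled out; weight (1/9)·0 = 0 each.
If it is in any of chests 2, 3, 6, and 9 (prior 1/9 each): the guide has 35 equally likely choices, so probability 1/35; weight (1/9)·(1/35) = 1/315 each.
If it is in chest 5 (prior 1/9): the guide has 70 equally likely choices, so probability 1/70; weight (1/9)·(1/70) = 1/630.
The weights sum to 1/70.
So P(the ruby in chest 5 | the guide opened chest 1, chest 4, chest 7, and chest 8) = (1/630) / (1/70) = 1/9.

1/9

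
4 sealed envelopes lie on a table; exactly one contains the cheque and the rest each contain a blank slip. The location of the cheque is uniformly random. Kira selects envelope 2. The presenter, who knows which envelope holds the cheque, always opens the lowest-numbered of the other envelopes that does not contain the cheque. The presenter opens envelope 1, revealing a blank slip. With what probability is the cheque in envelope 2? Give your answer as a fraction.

1/3

Condition on the true location of the cheque.
If it is in envelope 1 (prior 1/4): the presenter opened envelope 1, so this case is ruled out; weight (1/4)·0 = 0.
If it is in any of envelopes 2, 3, and 4 (prior 1/4 each): envelope 1 is the lowest-numbered option available, probability 1; weight (1/4)·1 = 1/4 each.
The weights sum to 3/4.
So P(the cheque in envelope 2 | the presenter opened envelope 1) = (1/4) / (3/4) = 1/3.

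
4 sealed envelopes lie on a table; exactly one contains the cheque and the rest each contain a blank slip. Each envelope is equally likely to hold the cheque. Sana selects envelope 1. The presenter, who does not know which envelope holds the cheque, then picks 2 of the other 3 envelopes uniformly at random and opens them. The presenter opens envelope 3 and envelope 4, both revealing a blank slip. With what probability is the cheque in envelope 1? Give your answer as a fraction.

Apply Bayes' rule, conditioning on where the cheque actually is.
If it is in either of envelopes 1 and 2 (prior 1/4 each): the presenter picks exactly this set with probability 1/3 regardless, and none is the prize; weight (1/4)·(1/3) = 1/12 each.
If it is in either of envelopes 3 and 4 (prior 1/4 each): that envelope was opened and seen not to hold the prize — ruled out; weight (1/4)·0 = 0 each.
The weights sum to 1/6.
So P(the cheque in envelope 1 | the presenter opened envelope 3 and envelope 4) = (1/12) / (1/6) = 1/2.

1/2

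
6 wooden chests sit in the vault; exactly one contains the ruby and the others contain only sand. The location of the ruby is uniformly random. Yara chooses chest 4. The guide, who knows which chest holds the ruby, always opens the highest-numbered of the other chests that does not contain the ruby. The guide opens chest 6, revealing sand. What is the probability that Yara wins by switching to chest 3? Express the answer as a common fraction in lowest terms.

1/5

Condition on the true location of the ruby.
If it is in any of chests 1, 2, 3, 4, and 5 (prior 1/6 each): chest 6 is the highest-numbered option available, probability 1; weight (1/6)·1 = 1/6 each.
If it is in chest 6 (prior 1/6): the guide opened chest 6, so this case is ruled out; weight (1/6)·0 = 0.
The weights sum to 5/6.
So P(the ruby in chest 3 | the guide opened chest 6) = (1/6) / (5/6) = 1/5.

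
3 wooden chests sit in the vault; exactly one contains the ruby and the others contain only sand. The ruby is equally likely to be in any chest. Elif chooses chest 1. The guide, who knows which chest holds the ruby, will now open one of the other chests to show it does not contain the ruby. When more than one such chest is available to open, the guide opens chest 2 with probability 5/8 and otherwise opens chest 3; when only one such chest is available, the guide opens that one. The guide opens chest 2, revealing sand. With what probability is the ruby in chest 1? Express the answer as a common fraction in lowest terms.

Apply Bayes' rule, conditioning on where the ruby actually is.
If it is in chest 1 (prior 1/3): chest 2 is available, opened with probability 5/8; weight (1/3)·(5/8) = 5/24.
If it is in chest 2 (prior 1/3): the guide opened chest 2, so this case is ruled out; weight (1/3)·0 = 0.
If it is in chest 3 (prior 1/3): only chest 2 is available, probability 1; weight (1/3)·1 = 1/3.
The weights sum to 13/24.
So P(the ruby in chest 1 | the guide opened chest 2) = (5/24) / (13/24) = 5/13.

5/13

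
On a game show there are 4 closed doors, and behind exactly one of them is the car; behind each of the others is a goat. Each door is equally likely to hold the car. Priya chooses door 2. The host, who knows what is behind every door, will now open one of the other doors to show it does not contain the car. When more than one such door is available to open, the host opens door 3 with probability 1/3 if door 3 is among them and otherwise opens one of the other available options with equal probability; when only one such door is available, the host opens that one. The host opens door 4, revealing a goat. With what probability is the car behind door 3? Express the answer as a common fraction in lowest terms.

1/3

Apply Bayes' rule, conditioning on where the car actually is.
If it is behind door 1 (prior 1/4): door 3 is available but not opened, probability 2/3; weight (1/4)·(2/3) = 1/6.
If it is behind door 2 (prior 1/4): door 3 is available but not opened; door 4 gets probability (1 − 1/3)/2 = 1/3; weight (1/4)·(1/3) = 1/12.
If it is behind door 3 (prior 1/4): door 3 holds the prize so is unavailable; the host chooses uniformly among the 2 others, probability 1/2; weight (1/4)·(1/2) = 1/8.
If it is behind door 4 (prior 1/4): the host opened door 4, so this case is ruled out; weight (1/4)·0 = 0.
The weights sum to 3/8.
So P(the car behind door 3 | the host opened door 4) = (1/8) / (3/8) = 1/3.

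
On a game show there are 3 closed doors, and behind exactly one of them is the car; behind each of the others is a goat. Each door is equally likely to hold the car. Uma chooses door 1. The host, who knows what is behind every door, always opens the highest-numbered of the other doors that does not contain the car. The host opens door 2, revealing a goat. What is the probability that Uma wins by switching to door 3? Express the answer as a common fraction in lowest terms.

1

Apply Bayes' rule, conditioning on where the car actually is.
If it is behind door 1 (prior 1/3): the host would have opened door 3 instead, probability 0; weight (1/3)·0 = 0.
If it is behind door 2 (prior 1/3): the host opened door 2, so this case is ruled out; weight (1/3)·0 = 0.
If it is behind door 3 (prior 1/3): door 2 is the highest-numbered option available, probability 1; weight (1/3)·1 = 1/3.
The weights sum to 1/3.
So P(the car behind door 3 | the host opened door 2) = (1/3) / (1/3) = 1.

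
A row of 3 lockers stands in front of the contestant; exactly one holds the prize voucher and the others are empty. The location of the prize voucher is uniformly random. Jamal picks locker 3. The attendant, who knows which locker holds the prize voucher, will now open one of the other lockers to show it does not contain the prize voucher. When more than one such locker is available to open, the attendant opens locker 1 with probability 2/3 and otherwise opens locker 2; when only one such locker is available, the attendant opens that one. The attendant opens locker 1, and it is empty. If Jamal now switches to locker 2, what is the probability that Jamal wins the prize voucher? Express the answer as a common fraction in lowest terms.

3/5

Condition on the true location of the prize voucher.
If it is in locker 1 (prior 1/3): the attendant opened locker 1, so this case is ruled out; weight (1/3)·0 = 0.
If it is in locker 2 (prior 1/3): only locker 1 is available, probability 1; weight (1/3)·1 = 1/3.
If it is in locker 3 (prior 1/3): locker 1 is available, opened with probability 2/3; weight (1/3)·(2/3) = 2/9.
The weights sum to 5/9.
So P(the prize voucher in locker 2 | the attendant opened locker 1) = (1/3) / (5/9) = 3/5.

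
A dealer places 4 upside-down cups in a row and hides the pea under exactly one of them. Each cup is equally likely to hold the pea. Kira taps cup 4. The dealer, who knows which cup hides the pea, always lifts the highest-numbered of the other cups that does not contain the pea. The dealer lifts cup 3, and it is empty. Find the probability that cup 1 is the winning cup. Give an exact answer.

Apply Bayes' rule, conditioning on where the pea actually is.
If it is under any of cups 1, 2, and 4 (prior 1/4 each): cup 3 is the highest-numbered option available, probability 1; weight (1/4)·1 = 1/4 each.
If it is under cup 3 (prior 1/4): the dealer opened cup 3, so this case is ruled out; weight (1/4)·0 = 0.
The weights sum to 3/4.
So P(the pea under cup 1 | the dealer opened cup 3) = (1/4) / (3/4) = 1/3.

1/3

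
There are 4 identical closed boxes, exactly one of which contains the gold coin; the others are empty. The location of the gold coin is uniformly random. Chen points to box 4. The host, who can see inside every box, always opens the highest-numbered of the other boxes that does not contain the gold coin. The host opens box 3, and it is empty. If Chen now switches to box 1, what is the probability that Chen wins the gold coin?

1/3

Condition on the true location of the gold coin.
If it is in any of boxes 1, 2, and 4 (prior 1/4 each): box 3 is the highest-numbered option available, probability 1; weight (1/4)·1 = 1/4 each.
If it is in box 3 (prior 1/4): the host opened box 3, so this case is ruled out; weight (1/4)·0 = 0.
The weights sum to 3/4.
So P(the gold coin in box 1 | the host opened box 3) = (1/4) / (3/4) = 1/3.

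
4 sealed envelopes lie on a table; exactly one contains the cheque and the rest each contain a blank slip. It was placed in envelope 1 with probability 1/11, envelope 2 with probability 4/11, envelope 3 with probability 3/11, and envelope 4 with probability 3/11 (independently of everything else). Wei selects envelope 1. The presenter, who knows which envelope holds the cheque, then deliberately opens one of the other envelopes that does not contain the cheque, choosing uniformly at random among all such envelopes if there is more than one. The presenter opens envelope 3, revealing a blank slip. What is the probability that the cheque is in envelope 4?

9/23

Apply Bayes' rule, conditioning on where the cheque actually is.
If it is in envelope 1 (prior 1/11): the presenter has 3 equally likely choices, so probability 1/3; weight (1/11)·(1/3) = 1/33.
If it is in envelope 2 (prior 4/11): the presenter has 2 equally likely choices, so probability 1/2; weight (4/11)·(1/2) = 2/11.
If it is in envelope 3 (prior 3/11): the presenter opened envelope 3, so this case is ruled out; weight (3/11)·0 = 0.
If it is in envelope 4 (prior 3/11): the presenter has 2 equally likely choices, so probability 1/2; weight (3/11)·(1/2) = 3/22.
The weights sum to 23/66.
So P(the cheque in envelope 4 | the presenter opened envelope 3) = (3/22) / (23/66) = 9/23.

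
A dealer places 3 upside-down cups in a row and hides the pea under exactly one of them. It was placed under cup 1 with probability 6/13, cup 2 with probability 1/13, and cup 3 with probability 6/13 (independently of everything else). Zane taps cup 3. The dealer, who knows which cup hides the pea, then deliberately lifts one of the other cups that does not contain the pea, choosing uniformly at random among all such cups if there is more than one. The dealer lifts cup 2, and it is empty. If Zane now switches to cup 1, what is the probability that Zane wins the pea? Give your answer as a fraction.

Apply Bayes' rule, conditioning on where the pea actually is.
If it is under cup 1 (prior 6/13): the dealer has no choice, probability 1; weight (6/13)·1 = 6/13.
If it is under cup 2 (prior 1/13): the dealer opened cup 2, so this case is ruled out; weight (1/13)·0 = 0.
If it is under cup 3 (prior 6/13): the dealer has 2 equally likely choices, so probability 1/2; weight (6/13)·(1/2) = 3/13.
The weights sum to 9/13.
So P(the pea under cup 1 | the dealer opened cup 2) = (6/13) / (9/13) = 2/3.

2/3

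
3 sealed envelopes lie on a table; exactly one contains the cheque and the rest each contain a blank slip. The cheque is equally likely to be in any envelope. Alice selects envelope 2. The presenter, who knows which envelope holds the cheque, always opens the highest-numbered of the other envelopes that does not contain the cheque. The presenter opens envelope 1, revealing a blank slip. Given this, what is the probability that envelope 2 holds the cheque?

0

Consider each possible location of the cheque in turn.
If it is in envelope 1 (prior 1/3): the presenter opened envelope 1, so this case is ruled out; weight (1/3)·0 = 0.
If it is in envelope 2 (prior 1/3): the presenter would have opened envelope 3 instead, probability 0; weight (1/3)·0 = 0.
If it is in envelope 3 (prior 1/3): envelope 1 is the highest-numbered option available, probability 1; weight (1/3)·1 = 1/3.
The weights sum to 1/3.
So P(the cheque in envelope 2 | the presenter opened envelope 1) = 0 / (1/3) = 0.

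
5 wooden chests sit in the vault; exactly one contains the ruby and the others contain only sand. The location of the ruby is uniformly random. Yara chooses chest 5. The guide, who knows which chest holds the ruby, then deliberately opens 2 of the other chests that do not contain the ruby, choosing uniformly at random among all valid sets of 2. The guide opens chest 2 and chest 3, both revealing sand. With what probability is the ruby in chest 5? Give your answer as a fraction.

1/5

Condition on the true location of the ruby.
If it is in either of chests 1 and 4 (prior 1/5 each): the guide has 3 equally likely choices, so probability 1/3; weight (1/5)·(1/3) = 1/15 each.
If it is in either of chests 2 and 3 (prior 1/5 each): that chest was opened and seen not to hold the prize — ruled out; weight (1/5)·0 = 0 each.
If it is in chest 5 (prior 1/5): the guide has 6 equally likely choices, so probability 1/6; weight (1/5)·(1/6) = 1/30.
The weights sum to 1/6.
So P(the ruby in chest 5 | the guide opened chest 2 and chest 3) = (1/30) / (1/6) = 1/5.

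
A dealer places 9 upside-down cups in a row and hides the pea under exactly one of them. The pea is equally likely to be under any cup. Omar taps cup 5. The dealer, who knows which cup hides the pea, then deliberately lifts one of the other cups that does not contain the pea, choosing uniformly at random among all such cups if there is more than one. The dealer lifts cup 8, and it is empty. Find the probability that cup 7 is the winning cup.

8/63

Apply Bayes' rule, conditioning on where the pea actually is.
If it is under any of cups 1, 2, 3, 4, 6, 7, and 9 (prior 1/9 each): the dealer has 7 equally likely choices, so probability 1/7; weight (1/9)·(1/7) = 1/63 each.
If it is under cup 5 (prior 1/9): the dealer has 8 equally likely choices, so probability 1/8; weight (1/9)·(1/8) = 1/72.
If it is under cup 8 (prior 1/9): the dealer opened cup 8, so this case is ruled out; weight (1/9)·0 = 0.
The weights sum to 1/8.
So P(the pea under cup 7 | the dealer opened cup 8) = (1/63) / (1/8) = 8/63.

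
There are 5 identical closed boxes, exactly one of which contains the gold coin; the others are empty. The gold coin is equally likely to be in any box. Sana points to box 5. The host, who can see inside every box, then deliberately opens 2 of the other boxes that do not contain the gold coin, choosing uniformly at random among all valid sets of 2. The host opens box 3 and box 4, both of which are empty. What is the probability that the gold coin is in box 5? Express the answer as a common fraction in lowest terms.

1/5

Apply Bayes' rule, conditioning on where the gold coin actually is.
If it is in either of boxes 1 and 2 (prior 1/5 each): the host has 3 equally likely choices, so probability 1/3; weight (1/5)·(1/3) = 1/15 each.
If it is in either of boxes 3 and 4 (prior 1/5 each): that box was opened and seen not to hold the prize — ruled out; weight (1/5)·0 = 0 each.
If it is in box 5 (prior 1/5): the host has 6 equally likely choices, so probability 1/6; weight (1/5)·(1/6) = 1/30.
The weights sum to 1/6.
So P(the gold coin in box 5 | the host opened box 3 and box 4) = (1/30) / (1/6) = 1/5.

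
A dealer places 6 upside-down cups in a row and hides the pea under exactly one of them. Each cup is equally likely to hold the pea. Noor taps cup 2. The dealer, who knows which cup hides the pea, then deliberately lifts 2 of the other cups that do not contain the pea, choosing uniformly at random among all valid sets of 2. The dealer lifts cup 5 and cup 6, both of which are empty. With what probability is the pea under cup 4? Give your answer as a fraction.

5/18

Apply Bayes' rule, conditioning on where the pea actually is.
If it is under any of cups 1, 3, and 4 (prior 1/6 each): the dealer has 6 equally likely choices, so probability 1/6; weight (1/6)·(1/6) = 1/36 each.
If it is under cup 2 (prior 1/6): the dealer has 10 equally likely choices, so probability 1/10; weight (1/6)·(1/10) = 1/60.
If it is under either of cups 5 and 6 (prior 1/6 each): that cup was opened and seen not to hold the prize — ruled out; weight (1/6)·0 = 0 each.
The weights sum to 1/10.
So P(the pea under cup 4 | the dealer opened cup 5 and cup 6) = (1/36) / (1/10) = 5/18.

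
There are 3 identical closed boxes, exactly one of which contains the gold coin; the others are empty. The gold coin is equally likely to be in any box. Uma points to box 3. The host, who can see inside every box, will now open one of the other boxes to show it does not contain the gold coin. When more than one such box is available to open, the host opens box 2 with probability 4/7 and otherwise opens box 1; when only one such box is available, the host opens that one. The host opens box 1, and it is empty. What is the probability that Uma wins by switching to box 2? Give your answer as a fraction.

7/10

Condition on the true location of the gold coin.
If it is in box 1 (prior 1/3): the host opened box 1, so this case is ruled out; weight (1/3)·0 = 0.
If it is in box 2 (prior 1/3): only box 1 is available, probability 1; weight (1/3)·1 = 1/3.
If it is in box 3 (prior 1/3): box 2 is available but not opened, probability 3/7; weight (1/3)·(3/7) = 1/7.
The weights sum to 10/21.
So P(the gold coin in box 2 | the host opened box 1) = (1/3) / (10/21) = 7/10.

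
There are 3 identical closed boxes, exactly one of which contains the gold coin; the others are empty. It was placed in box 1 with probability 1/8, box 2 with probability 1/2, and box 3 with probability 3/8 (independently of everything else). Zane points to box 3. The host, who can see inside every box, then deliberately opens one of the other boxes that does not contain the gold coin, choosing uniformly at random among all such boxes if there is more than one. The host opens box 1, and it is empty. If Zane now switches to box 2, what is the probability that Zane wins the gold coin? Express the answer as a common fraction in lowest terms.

8/11

Apply Bayes' rule, conditioning on where the gold coin actually is.
If it is in box 1 (prior 1/8): the host opened box 1, so this case is ruled out; weight (1/8)·0 = 0.
If it is in box 2 (prior 1/2): the host has no choice, probability 1; weight (1/2)·1 = 1/2.
If it is in box 3 (prior 3/8): the host has 2 equally likely choices, so probability 1/2; weight (3/8)·(1/2) = 3/16.
The weights sum to 11/16.
So P(the gold coin in box 2 | the host opened box 1) = (1/2) / (11/16) = 8/11.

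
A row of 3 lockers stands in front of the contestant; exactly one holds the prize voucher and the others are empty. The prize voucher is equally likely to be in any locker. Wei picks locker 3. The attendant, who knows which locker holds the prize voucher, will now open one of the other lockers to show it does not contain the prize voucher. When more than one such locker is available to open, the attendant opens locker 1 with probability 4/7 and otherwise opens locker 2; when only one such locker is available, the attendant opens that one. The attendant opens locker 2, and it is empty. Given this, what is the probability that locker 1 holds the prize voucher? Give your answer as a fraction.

Apply Bayes' rule, conditioning on where the prize voucher actually is.
If it is in locker 1 (prior 1/3): only locker 2 is available, probability 1; weight (1/3)·1 = 1/3.
If it is in locker 2 (prior 1/3): the attendant opened locker 2, so this case is ruled out; weight (1/3)·0 = 0.
If it is in locker 3 (prior 1/3): locker 1 is available but not opened, probability 3/7; weight (1/3)·(3/7) = 1/7.
The weights sum to 10/21.
So P(the prize voucher in locker 1 | the attendant opened locker 2) = (1/3) / (10/21) = 7/10.

7/10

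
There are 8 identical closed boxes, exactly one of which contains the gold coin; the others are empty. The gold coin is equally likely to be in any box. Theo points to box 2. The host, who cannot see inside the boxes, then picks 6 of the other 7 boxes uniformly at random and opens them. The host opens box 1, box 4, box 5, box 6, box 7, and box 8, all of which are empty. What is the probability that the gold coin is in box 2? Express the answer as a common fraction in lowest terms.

1/2

Because the host chose which boxes to open without knowing where the gold coin is, the choice is independent of the prize location. Learning that none of the 6 opened boxes holds the gold coin simply rules out those 6 locations and leaves the remaining 2 boxes still equally likely by symmetry.
So P(the gold coin in box 2) = 1/2.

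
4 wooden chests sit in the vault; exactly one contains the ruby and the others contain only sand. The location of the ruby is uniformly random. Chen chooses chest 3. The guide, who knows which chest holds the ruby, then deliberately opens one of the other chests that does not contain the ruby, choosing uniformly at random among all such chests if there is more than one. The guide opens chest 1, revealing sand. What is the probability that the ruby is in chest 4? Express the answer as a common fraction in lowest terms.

3/8

Condition on the true location of the ruby.
If it is in chest 1 (prior 1/4): the guide opened chest 1, so this case is ruled out; weight (1/4)·0 = 0.
If it is in either of chests 2 and 4 (prior 1/4 each): the guide has 2 equally likely choices, so probability 1/2; weight (1/4)·(1/2) = 1/8 each.
If it is in chest 3 (prior 1/4): the guide has 3 equally likely choices, so probability 1/3; weight (1/4)·(1/3) = 1/12.
The weights sum to 1/3.
So P(the ruby in chest 4 | the guide opened chest 1) = (1/8) / (1/3) = 3/8.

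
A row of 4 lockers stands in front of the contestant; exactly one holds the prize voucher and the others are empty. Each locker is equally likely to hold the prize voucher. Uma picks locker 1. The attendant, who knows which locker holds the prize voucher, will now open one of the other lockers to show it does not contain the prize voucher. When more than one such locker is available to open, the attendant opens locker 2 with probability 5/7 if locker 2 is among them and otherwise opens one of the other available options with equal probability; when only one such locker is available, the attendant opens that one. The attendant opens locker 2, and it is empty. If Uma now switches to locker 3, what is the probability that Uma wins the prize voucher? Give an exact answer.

1/3

Condition on the true location of the prize voucher.
If it is in any of lockers 1, 3, and 4 (prior 1/4 each): locker 2 is available, opened with probability 5/7; weight (1/4)·(5/7) = 5/28 each.
If it is in locker 2 (prior 1/4): the attendant opened locker 2, so this case is ruled out; weight (1/4)·0 = 0.
The weights sum to 15/28.
So P(the prize voucher in locker 3 | the attendant opened locker 2) = (5/28) / (15/28) = 1/3.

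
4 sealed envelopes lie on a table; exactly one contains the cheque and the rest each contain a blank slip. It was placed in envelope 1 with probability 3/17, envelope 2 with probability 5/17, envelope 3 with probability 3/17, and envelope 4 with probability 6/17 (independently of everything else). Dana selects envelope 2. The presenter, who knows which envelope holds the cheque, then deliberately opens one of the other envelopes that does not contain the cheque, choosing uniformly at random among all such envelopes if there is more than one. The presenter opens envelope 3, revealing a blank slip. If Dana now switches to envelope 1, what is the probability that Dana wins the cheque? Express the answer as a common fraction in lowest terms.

9/37

Condition on the true location of the cheque.
If it is in envelope 1 (prior 3/17): the presenter has 2 equally likely choices, so probability 1/2; weight (3/17)·(1/2) = 3/34.
If it is in envelope 2 (prior 5/17): the presenter has 3 equally likely choices, so probability 1/3; weight (5/17)·(1/3) = 5/51.
If it is in envelope 3 (prior 3/17): the presenter opened envelope 3, so this case is ruled out; weight (3/17)·0 = 0.
If it is in envelope 4 (prior 6/17): the presenter has 2 equally likely choices, so probability 1/2; weight (6/17)·(1/2) = 3/17.
The weights sum to 37/102.
So P(the cheque in envelope 1 | the presenter opened envelope 3) = (3/34) / (37/102) = 9/37.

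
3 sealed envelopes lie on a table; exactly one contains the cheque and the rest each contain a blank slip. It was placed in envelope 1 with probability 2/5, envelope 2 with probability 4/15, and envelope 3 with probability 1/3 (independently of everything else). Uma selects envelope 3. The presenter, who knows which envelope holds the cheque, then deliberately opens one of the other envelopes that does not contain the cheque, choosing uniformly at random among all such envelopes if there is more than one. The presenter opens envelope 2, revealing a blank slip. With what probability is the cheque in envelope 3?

5/17

Apply Bayes' rule, conditioning on where the cheque actually is.
If it is in envelope 1 (prior 2/5): the presenter has no choice, probability 1; weight (2/5)·1 = 2/5.
If it is in envelope 2 (prior 4/15): the presenter opened envelope 2, so this case is ruled out; weight (4/15)·0 = 0.
If it is in envelope 3 (prior 1/3): the presenter has 2 equally likely choices, so probability 1/2; weight (1/3)·(1/2) = 1/6.
The weights sum to 17/30.
So P(the cheque in envelope 3 | the presenter opened envelope 2) = (1/6) / (17/30) = 5/17.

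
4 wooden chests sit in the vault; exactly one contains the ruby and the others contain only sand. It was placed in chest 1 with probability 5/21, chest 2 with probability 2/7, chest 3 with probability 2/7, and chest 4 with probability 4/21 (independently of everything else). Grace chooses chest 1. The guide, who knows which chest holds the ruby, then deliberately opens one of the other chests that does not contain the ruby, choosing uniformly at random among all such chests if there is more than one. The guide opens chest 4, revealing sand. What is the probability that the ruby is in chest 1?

Apply Bayes' rule, conditioning on where the ruby actually is.
If it is in chest 1 (prior 5/21): the guide has 3 equally likely choices, so probability 1/3; weight (5/21)·(1/3) = 5/63.
If it is in either of chests 2 and 3 (prior 2/7 each): the guide has 2 equally likely choices, so probability 1/2; weight (2/7)·(1/2) = 1/7 each.
If it is in chest 4 (prior 4/21): the guide opened chest 4, so this case is ruled out; weight (4/21)·0 = 0.
The weights sum to 23/63.
So P(the ruby in chest 1 | the guide opened chest 4) = (5/63) / (23/63) = 5/23.

5/23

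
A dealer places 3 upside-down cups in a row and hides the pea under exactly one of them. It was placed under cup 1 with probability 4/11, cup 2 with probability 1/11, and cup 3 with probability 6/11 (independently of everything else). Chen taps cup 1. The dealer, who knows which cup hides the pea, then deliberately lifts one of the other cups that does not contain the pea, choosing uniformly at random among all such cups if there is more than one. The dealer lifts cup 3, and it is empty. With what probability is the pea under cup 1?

2/3

Consider each possible location of the pea in turn.
If it is under cup 1 (prior 4/11): the dealer has 2 equally likely choices, so probability 1/2; weight (4/11)·(1/2) = 2/11.
If it is under cup 2 (prior 1/11): the dealer has no choice, probability 1; weight (1/11)·1 = 1/11.
If it is under cup 3 (prior 6/11): the dealer opened cup 3, so this case is ruled out; weight (6/11)·0 = 0.
The weights sum to 3/11.
So P(the pea under cup 1 | the dealer opened cup 3) = (2/11) / (3/11) = 2/3.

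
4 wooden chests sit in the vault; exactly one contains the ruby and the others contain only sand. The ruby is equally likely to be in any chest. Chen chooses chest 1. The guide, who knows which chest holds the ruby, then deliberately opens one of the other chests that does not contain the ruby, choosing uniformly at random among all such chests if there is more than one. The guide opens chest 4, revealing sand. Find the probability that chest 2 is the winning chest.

3/8

Condition on the true location of the ruby.
If it is in chest 1 (prior 1/4): the guide has 3 equally likely choices, so probability 1/3; weight (1/4)·(1/3) = 1/12.
If it is in either of chests 2 and 3 (prior 1/4 each): the guide has 2 equally likely choices, so probability 1/2; weight (1/4)·(1/2) = 1/8 each.
If it is in chest 4 (prior 1/4): the guide opened chest 4, so this case is ruled out; weight (1/4)·0 = 0.
The weights sum to 1/3.
So P(the ruby in chest 2 | the guide opened chest 4) = (1/8) / (1/3) = 3/8.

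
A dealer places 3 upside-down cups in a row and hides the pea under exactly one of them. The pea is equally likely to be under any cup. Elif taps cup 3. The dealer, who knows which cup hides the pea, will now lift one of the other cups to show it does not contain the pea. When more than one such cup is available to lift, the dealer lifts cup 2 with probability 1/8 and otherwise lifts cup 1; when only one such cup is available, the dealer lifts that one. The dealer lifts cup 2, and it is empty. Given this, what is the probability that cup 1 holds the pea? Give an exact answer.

8/9

Condition on the true location of the pea.
If it is under cup 1 (prior 1/3): only cup 2 is available, probability 1; weight (1/3)·1 = 1/3.
If it is under cup 2 (prior 1/3): the dealer opened cup 2, so this case is ruled out; weight (1/3)·0 = 0.
If it is under cup 3 (prior 1/3): cup 2 is available, opened with probability 1/8; weight (1/3)·(1/8) = 1/24.
The weights sum to 3/8.
So P(the pea under cup 1 | the dealer opened cup 2) = (1/3) / (3/8) = 8/9.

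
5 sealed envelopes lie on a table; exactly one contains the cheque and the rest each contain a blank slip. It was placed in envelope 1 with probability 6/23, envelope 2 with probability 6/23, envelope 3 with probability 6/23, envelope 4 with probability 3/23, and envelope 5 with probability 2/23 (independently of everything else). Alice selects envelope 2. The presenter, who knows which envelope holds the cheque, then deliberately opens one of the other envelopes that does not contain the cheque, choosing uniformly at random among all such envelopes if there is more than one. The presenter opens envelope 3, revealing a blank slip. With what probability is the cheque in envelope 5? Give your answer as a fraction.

Condition on the true location of the cheque.
If it is in envelope 1 (prior 6/23): the presenter has 3 equally likely choices, so probability 1/3; weight (6/23)·(1/3) = 2/23.
If it is in envelope 2 (prior 6/23): the presenter has 4 equally likely choices, so probability 1/4; weight (6/23)·(1/4) = 3/46.
If it is in envelope 3 (prior 6/23): the presenter opened envelope 3, so this case is ruled out; weight (6/23)·0 = 0.
If it is in envelope 4 (prior 3/23): the presenter has 3 equally likely choices, so probability 1/3; weight (3/23)·(1/3) = 1/23.
If it is in envelope 5 (prior 2/23): the presenter has 3 equally likely choices, so probability 1/3; weight (2/23)·(1/3) = 2/69.
The weights sum to 31/138.
So P(the cheque in envelope 5 | the presenter opened envelope 3) = (2/69) / (31/138) = 4/31.

4/31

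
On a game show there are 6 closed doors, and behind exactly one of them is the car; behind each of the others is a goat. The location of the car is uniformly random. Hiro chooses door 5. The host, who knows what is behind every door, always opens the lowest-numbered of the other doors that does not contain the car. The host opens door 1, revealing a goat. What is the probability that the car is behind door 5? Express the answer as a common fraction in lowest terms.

1/5

Apply Bayes' rule, conditioning on where the car actually is.
If it is behind door 1 (prior 1/6): the host opened door 1, so this case is ruled out; weight (1/6)·0 = 0.
If it is behind any of doors 2, 3, 4, 5, and 6 (prior 1/6 each): door 1 is the lowest-numbered option available, probability 1; weight (1/6)·1 = 1/6 each.
The weights sum to 5/6.
So P(the car behind door 5 | the host opened door 1) = (1/6) / (5/6) = 1/5.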